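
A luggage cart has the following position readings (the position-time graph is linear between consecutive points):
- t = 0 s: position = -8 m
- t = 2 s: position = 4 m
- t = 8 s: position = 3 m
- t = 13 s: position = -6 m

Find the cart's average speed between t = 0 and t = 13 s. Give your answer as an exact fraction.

22/13 m/s

Average speed = (total path length)/(elapsed time); on a piecewise-linear x-t graph the path length is Σ|Δx|.
0–2 s: |Δx| = |4 − -8| = 12 m
2–8 s: |Δx| = |3 − 4| = 1 m
8–13 s: |Δx| = |-6 − 3| = 9 m
Total path = 22 m; average speed = 22/13 = 22/13 m/s.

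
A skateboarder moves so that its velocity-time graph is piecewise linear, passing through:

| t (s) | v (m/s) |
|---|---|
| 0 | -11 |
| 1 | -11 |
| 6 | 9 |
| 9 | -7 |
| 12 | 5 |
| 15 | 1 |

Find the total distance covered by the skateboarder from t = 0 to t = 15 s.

66.6875 m

Total distance travelled is ∫|v| dt — sum the magnitudes of each area piece.
0–1 s: |-11| × 1 = 11 m
1–6 s: v = 0 at t = 3.75 s; triangle areas 15.125 + 10.125 = 25.25 m
6–9 s: v = 0 at t = 7.6875 s; triangle areas 7.59375 + 4.59375 = 12.1875 m
9–12 s: v = 0 at t = 10.75 s; triangle areas 6.125 + 3.125 = 9.25 m
12–15 s: |½(5 + 1)(3)| = 9 m
Total distance = 66.6875 m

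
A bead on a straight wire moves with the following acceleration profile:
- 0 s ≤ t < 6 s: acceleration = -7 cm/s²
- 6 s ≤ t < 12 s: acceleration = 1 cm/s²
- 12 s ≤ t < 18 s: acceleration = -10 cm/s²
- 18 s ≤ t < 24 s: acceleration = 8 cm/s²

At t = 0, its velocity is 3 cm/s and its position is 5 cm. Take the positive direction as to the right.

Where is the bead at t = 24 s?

-1111 cm

On each constant-a segment, Δv = aΔt and Δx = v₀Δt + ½aΔt²; chain segment to segment.
0–6 s: v starts 3 cm/s; Δx = 3·6 + ½·-7·6² = -108 cm; v ends -39 cm/s.
6–12 s: v starts -39 cm/s; Δx = -39·6 + ½·1·6² = -216 cm; v ends -33 cm/s.
12–18 s: v starts -33 cm/s; Δx = -33·6 + ½·-10·6² = -378 cm; v ends -93 cm/s.
18–24 s: v starts -93 cm/s; Δx = -93·6 + ½·8·6² = -414 cm; v ends -45 cm/s.
x(24) = 5 + Σ Δx = -1111 cm.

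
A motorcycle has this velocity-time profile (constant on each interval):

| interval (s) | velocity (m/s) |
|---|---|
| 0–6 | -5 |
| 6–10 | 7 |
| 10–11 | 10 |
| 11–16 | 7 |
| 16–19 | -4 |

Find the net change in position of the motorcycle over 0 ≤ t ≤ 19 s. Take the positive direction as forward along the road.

31 m

Net displacement equals the area under the velocity-time graph (areas below the axis count negative).
0–6 s: -5 × 6 = -30 m
6–10 s: 7 × 4 = 28 m
10–11 s: 10 × 1 = 10 m
11–16 s: 7 × 5 = 35 m
16–19 s: -4 × 3 = -12 m
Net displacement = 31 m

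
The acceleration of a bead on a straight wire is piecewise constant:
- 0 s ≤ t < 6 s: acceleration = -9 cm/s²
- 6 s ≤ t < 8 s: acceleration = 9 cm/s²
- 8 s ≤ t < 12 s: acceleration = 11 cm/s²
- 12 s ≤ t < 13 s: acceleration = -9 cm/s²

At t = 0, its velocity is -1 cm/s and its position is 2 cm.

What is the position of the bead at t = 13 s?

-315.5 cm

On each constant-a segment, Δv = aΔt and Δx = v₀Δt + ½aΔt²; chain segment to segment.
0–6 s: v starts -1 cm/s; Δx = -1·6 + ½·-9·6² = -168 cm; v ends -55 cm/s.
6–8 s: v starts -55 cm/s; Δx = -55·2 + ½·9·2² = -92 cm; v ends -37 cm/s.
8–12 s: v starts -37 cm/s; Δx = -37·4 + ½·11·4² = -60 cm; v ends 7 cm/s.
12–13 s: v starts 7 cm/s; Δx = 7·1 + ½·-9·1² = 2.5 cm; v ends -2 cm/s.
x(13) = 2 + Σ Δx = -315.5 cm.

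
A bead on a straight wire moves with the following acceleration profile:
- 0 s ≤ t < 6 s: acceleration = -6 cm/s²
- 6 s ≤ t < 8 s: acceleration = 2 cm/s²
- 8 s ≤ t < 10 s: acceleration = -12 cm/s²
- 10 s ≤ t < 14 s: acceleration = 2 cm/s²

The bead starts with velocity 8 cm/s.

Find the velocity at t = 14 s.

-40 cm/s

Δv equals the area under the a-t graph; then v = v₀ + Δv.
0–6 s: -6 × 6 = -36 cm/s
6–8 s: 2 × 2 = 4 cm/s
8–10 s: -12 × 2 = -24 cm/s
10–14 s: 2 × 4 = 8 cm/s
Δv = -48 cm/s, so v(14) = 8 + (-48) = -40 cm/s.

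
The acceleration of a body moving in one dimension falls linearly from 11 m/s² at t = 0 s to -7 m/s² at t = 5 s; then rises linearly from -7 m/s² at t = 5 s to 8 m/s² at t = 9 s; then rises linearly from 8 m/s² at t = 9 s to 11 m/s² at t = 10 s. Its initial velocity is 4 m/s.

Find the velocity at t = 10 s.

Δv equals the area under the a-t graph; then v = v₀ + Δv.
0–5 s: ½(11 + -7)(5) = 10 m/s
5–9 s: ½(-7 + 8)(4) = 2 m/s
9–10 s: ½(8 + 11)(1) = 9.5 m/s
Δv = 21.5 m/s, so v(10) = 4 + (21.5) = 25.5 m/s.

25.5 m/s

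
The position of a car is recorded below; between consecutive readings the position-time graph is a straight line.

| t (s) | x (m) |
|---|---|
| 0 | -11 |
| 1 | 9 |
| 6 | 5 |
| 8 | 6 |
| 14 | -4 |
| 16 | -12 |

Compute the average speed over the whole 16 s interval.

2.6875 m/s

Average speed = (total path length)/(elapsed time); on a piecewise-linear x-t graph the path length is Σ|Δx|.
0–1 s: |Δx| = |9 − -11| = 20 m
1–6 s: |Δx| = |5 − 9| = 4 m
6–8 s: |Δx| = |6 − 5| = 1 m
8–14 s: |Δx| = |-4 − 6| = 10 m
14–16 s: |Δx| = |-12 − -4| = 8 m
Total path = 43 m; average speed = 43/16 = 2.6875 m/s.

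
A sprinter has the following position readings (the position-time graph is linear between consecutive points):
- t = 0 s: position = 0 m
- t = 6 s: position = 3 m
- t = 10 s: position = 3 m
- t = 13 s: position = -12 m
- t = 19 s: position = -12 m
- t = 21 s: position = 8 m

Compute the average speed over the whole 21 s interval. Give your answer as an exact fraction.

Average speed = (total path length)/(elapsed time); on a piecewise-linear x-t graph the path length is Σ|Δx|.
0–6 s: |Δx| = |3 − 0| = 3 m
6–10 s: |Δx| = |3 − 3| = 0 m
10–13 s: |Δx| = |-12 − 3| = 15 m
13–19 s: |Δx| = |-12 − -12| = 0 m
19–21 s: |Δx| = |8 − -12| = 20 m
Total path = 38 m; average speed = 38/21 = 38/21 m/s.

38/21 m/s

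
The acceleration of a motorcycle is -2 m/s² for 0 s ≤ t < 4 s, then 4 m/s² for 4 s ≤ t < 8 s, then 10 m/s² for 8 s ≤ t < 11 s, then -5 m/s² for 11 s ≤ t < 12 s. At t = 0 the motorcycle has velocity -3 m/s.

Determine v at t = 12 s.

Δv equals the area under the a-t graph; then v = v₀ + Δv.
0–4 s: -2 × 4 = -8 m/s
4–8 s: 4 × 4 = 16 m/s
8–11 s: 10 × 3 = 30 m/s
11–12 s: -5 × 1 = -5 m/s
Δv = 33 m/s, so v(12) = -3 + (33) = 30 m/s.

30 m/s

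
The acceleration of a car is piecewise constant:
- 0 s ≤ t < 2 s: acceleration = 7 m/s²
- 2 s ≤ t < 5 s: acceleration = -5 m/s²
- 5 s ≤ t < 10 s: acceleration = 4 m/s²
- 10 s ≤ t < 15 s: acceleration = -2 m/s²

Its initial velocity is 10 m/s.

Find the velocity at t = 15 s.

Δv equals the area under the a-t graph; then v = v₀ + Δv.
0–2 s: 7 × 2 = 14 m/s
2–5 s: -5 × 3 = -15 m/s
5–10 s: 4 × 5 = 20 m/s
10–15 s: -2 × 5 = -10 m/s
Δv = 9 m/s, so v(15) = 10 + (9) = 19 m/s.

19 m/s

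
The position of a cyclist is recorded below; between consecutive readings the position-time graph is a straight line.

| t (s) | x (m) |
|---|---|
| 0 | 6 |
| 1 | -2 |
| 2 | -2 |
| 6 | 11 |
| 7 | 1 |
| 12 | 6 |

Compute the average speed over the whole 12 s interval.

3 m/s

Average speed = (total path length)/(elapsed time); on a piecewise-linear x-t graph the path length is Σ|Δx|.
0–1 s: |Δx| = |-2 − 6| = 8 m
1–2 s: |Δx| = |-2 − -2| = 0 m
2–6 s: |Δx| = |11 − -2| = 13 m
6–7 s: |Δx| = |1 − 11| = 10 m
7–12 s: |Δx| = |6 − 1| = 5 m
Total path = 36 m; average speed = 36/12 = 3 m/s.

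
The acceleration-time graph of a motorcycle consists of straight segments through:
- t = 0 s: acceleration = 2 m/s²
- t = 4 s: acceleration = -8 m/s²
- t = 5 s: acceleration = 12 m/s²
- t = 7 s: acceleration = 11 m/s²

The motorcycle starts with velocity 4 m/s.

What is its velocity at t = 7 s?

Δv equals the area under the a-t graph; then v = v₀ + Δv.
0–4 s: ½(2 + -8)(4) = -12 m/s
4–5 s: ½(-8 + 12)(1) = 2 m/s
5–7 s: ½(12 + 11)(2) = 23 m/s
Δv = 13 m/s, so v(7) = 4 + (13) = 17 m/s.

17 m/s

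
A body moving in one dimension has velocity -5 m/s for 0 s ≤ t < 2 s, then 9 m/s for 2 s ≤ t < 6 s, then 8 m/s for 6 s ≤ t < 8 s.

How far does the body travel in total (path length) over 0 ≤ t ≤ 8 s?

Distance (not displacement) is the total path length: add the absolute areas under v-t.
0–2 s: |-5| × 2 = 10 m
2–6 s: |9| × 4 = 36 m
6–8 s: |8| × 2 = 16 m
Total distance = 62 m

62 m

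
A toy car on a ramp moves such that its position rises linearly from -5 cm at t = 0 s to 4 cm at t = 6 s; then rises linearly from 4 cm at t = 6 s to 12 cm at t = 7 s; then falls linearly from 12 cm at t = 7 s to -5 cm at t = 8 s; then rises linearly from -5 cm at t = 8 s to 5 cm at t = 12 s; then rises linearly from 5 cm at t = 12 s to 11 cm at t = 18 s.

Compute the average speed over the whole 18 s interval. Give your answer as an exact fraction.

Average speed = (total path length)/(elapsed time); on a piecewise-linear x-t graph the path length is Σ|Δx|.
0–6 s: |Δx| = |4 − -5| = 9 cm
6–7 s: |Δx| = |12 − 4| = 8 cm
7–8 s: |Δx| = |-5 − 12| = 17 cm
8–12 s: |Δx| = |5 − -5| = 10 cm
12–18 s: |Δx| = |11 − 5| = 6 cm
Total path = 50 cm; average speed = 50/18 = 25/9 cm/s.

25/9 cm/s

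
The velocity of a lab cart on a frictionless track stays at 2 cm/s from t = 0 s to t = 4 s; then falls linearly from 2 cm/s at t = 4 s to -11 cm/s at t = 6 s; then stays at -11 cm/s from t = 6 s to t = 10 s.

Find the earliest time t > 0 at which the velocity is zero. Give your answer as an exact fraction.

v changes sign on 4–6 s (from 2 to -11); the graph is linear there, so v = 0 at t = 4 + (-2)·(6 − 4)/(-11 − 2) = 56/13 s.

t = 56/13 s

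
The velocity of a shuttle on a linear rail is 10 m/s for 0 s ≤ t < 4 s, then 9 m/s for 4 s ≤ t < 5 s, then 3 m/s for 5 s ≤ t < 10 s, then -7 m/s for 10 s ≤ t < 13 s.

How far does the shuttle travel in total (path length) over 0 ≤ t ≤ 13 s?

85 m

Distance (not displacement) is the total path length: add the absolute areas under v-t.
0–4 s: |10| × 4 = 40 m
4–5 s: |9| × 1 = 9 m
5–10 s: |3| × 5 = 15 m
10–13 s: |-7| × 3 = 21 m
Total distance = 85 m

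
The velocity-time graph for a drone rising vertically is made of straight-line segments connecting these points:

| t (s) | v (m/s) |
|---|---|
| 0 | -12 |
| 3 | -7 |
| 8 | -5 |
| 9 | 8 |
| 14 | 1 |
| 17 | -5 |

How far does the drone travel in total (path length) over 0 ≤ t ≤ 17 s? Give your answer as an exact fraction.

Distance (not displacement) is the total path length: add the absolute areas under v-t.
0–3 s: |½(-12 + -7)(3)| = 28.5 m
3–8 s: |½(-7 + -5)(5)| = 30 m
8–9 s: v = 0 at t = 109/13 s; triangle areas 25/26 + 32/13 = 89/26 m
9–14 s: |½(8 + 1)(5)| = 22.5 m
14–17 s: v = 0 at t = 14.5 s; triangle areas 0.25 + 6.25 = 6.5 m
Total distance = 1182/13 m

1182/13 m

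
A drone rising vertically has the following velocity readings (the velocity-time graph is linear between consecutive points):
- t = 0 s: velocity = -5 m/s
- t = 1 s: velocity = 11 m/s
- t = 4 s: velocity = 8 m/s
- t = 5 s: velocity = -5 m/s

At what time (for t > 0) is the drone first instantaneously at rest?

t = 0.3125 s

v changes sign on 0–1 s (from -5 to 11); the graph is linear there, so v = 0 at t = 0 + (5)·(1 − 0)/(11 − -5) = 0.3125 s.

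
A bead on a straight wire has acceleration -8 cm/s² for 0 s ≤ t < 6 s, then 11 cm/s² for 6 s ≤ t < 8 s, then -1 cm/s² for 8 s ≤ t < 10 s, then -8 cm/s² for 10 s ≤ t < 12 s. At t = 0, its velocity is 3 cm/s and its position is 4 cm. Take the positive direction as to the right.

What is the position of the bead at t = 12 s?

-304 cm

On each constant-a segment, Δv = aΔt and Δx = v₀Δt + ½aΔt²; chain segment to segment.
0–6 s: v starts 3 cm/s; Δx = 3·6 + ½·-8·6² = -126 cm; v ends -45 cm/s.
6–8 s: v starts -45 cm/s; Δx = -45·2 + ½·11·2² = -68 cm; v ends -23 cm/s.
8–10 s: v starts -23 cm/s; Δx = -23·2 + ½·-1·2² = -48 cm; v ends -25 cm/s.
10–12 s: v starts -25 cm/s; Δx = -25·2 + ½·-8·2² = -66 cm; v ends -41 cm/s.
x(12) = 4 + Σ Δx = -304 cm.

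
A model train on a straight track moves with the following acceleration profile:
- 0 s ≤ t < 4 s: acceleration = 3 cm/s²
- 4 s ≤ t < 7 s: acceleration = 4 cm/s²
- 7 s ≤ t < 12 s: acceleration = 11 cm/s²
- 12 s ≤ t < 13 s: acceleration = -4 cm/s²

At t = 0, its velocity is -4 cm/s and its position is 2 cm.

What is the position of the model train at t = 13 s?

On each constant-a segment, Δv = aΔt and Δx = v₀Δt + ½aΔt²; chain segment to segment.
0–4 s: v starts -4 cm/s; Δx = -4·4 + ½·3·4² = 8 cm; v ends 8 cm/s.
4–7 s: v starts 8 cm/s; Δx = 8·3 + ½·4·3² = 42 cm; v ends 20 cm/s.
7–12 s: v starts 20 cm/s; Δx = 20·5 + ½·11·5² = 237.5 cm; v ends 75 cm/s.
12–13 s: v starts 75 cm/s; Δx = 75·1 + ½·-4·1² = 73 cm; v ends 71 cm/s.
x(13) = 2 + Σ Δx = 362.5 cm.

362.5 cm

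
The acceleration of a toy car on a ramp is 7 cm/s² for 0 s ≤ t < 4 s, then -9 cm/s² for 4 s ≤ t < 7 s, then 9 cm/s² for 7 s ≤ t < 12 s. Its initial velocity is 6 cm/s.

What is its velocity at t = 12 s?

52 cm/s

Δv equals the area under the a-t graph; then v = v₀ + Δv.
0–4 s: 7 × 4 = 28 cm/s
4–7 s: -9 × 3 = -27 cm/s
7–12 s: 9 × 5 = 45 cm/s
Δv = 46 cm/s, so v(12) = 6 + (46) = 52 cm/s.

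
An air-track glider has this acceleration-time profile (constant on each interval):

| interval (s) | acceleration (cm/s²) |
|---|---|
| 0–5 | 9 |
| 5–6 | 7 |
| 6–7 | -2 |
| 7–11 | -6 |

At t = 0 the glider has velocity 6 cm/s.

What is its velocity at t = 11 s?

32 cm/s

Δv equals the area under the a-t graph; then v = v₀ + Δv.
0–5 s: 9 × 5 = 45 cm/s
5–6 s: 7 × 1 = 7 cm/s
6–7 s: -2 × 1 = -2 cm/s
7–11 s: -6 × 4 = -24 cm/s
Δv = 26 cm/s, so v(11) = 6 + (26) = 32 cm/s.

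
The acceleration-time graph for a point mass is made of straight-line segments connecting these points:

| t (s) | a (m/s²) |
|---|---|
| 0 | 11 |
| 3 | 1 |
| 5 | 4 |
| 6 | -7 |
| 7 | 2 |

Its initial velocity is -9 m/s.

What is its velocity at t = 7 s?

Δv equals the area under the a-t graph; then v = v₀ + Δv.
0–3 s: ½(11 + 1)(3) = 18 m/s
3–5 s: ½(1 + 4)(2) = 5 m/s
5–6 s: ½(4 + -7)(1) = -1.5 m/s
6–7 s: ½(-7 + 2)(1) = -2.5 m/s
Δv = 19 m/s, so v(7) = -9 + (19) = 10 m/s.

10 m/s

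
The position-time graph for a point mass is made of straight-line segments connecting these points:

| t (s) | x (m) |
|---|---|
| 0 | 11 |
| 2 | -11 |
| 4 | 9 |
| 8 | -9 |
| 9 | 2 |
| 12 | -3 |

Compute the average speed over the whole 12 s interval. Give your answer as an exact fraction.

19/3 m/s

Average speed = (total path length)/(elapsed time); on a piecewise-linear x-t graph the path length is Σ|Δx|.
0–2 s: |Δx| = |-11 − 11| = 22 m
2–4 s: |Δx| = |9 − -11| = 20 m
4–8 s: |Δx| = |-9 − 9| = 18 m
8–9 s: |Δx| = |2 − -9| = 11 m
9–12 s: |Δx| = |-3 − 2| = 5 m
Total path = 76 m; average speed = 76/12 = 19/3 m/s.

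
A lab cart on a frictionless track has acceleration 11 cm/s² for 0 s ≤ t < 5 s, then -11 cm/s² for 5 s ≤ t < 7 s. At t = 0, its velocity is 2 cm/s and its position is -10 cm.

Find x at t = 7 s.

229.5 cm

On each constant-a segment, Δv = aΔt and Δx = v₀Δt + ½aΔt²; chain segment to segment.
0–5 s: v starts 2 cm/s; Δx = 2·5 + ½·11·5² = 147.5 cm; v ends 57 cm/s.
5–7 s: v starts 57 cm/s; Δx = 57·2 + ½·-11·2² = 92 cm; v ends 35 cm/s.
x(7) = -10 + Σ Δx = 229.5 cm.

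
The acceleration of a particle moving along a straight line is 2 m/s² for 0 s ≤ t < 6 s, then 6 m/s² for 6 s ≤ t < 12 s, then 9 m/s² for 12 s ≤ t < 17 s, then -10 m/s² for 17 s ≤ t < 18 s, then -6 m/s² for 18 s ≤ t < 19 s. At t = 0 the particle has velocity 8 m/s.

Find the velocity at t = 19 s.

85 m/s

Δv equals the area under the a-t graph; then v = v₀ + Δv.
0–6 s: 2 × 6 = 12 m/s
6–12 s: 6 × 6 = 36 m/s
12–17 s: 9 × 5 = 45 m/s
17–18 s: -10 × 1 = -10 m/s
18–19 s: -6 × 1 = -6 m/s
Δv = 77 m/s, so v(19) = 8 + (77) = 85 m/s.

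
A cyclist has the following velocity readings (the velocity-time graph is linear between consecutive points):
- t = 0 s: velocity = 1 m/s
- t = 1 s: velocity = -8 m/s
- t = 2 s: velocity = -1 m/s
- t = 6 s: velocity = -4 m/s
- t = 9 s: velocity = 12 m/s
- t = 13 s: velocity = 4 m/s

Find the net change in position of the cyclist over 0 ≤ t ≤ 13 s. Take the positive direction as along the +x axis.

Displacement is the signed area under the v-t curve.
0–1 s: ½(1 + -8)(1) = -3.5 m
1–2 s: ½(-8 + -1)(1) = -4.5 m
2–6 s: ½(-1 + -4)(4) = -10 m
6–9 s: ½(-4 + 12)(3) = 12 m
9–13 s: ½(12 + 4)(4) = 32 m
Net displacement = 26 m

26 m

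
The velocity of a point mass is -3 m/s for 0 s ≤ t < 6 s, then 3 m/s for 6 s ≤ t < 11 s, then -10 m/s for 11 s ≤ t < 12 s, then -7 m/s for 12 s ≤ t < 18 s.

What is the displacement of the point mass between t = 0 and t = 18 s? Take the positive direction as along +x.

-55 m

Displacement is the signed area under the v-t curve.
0–6 s: -3 × 6 = -18 m
6–11 s: 3 × 5 = 15 m
11–12 s: -10 × 1 = -10 m
12–18 s: -7 × 6 = -42 m
Net displacement = -55 m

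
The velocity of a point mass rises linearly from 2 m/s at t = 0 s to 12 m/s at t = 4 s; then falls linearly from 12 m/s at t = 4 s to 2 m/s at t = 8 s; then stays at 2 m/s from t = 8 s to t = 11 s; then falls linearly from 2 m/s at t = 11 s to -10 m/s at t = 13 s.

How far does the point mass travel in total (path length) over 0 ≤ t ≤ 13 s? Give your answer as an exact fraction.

212/3 m

Distance (not displacement) is the total path length: add the absolute areas under v-t.
0–4 s: |½(2 + 12)(4)| = 28 m
4–8 s: |½(12 + 2)(4)| = 28 m
8–11 s: |2| × 3 = 6 m
11–13 s: v = 0 at t = 34/3 s; triangle areas 1/3 + 25/3 = 26/3 m
Total distance = 212/3 m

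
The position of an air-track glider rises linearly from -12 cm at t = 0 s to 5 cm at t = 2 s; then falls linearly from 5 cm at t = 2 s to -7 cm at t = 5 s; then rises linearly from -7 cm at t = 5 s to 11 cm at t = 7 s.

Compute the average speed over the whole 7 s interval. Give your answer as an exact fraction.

Average speed = (total path length)/(elapsed time); on a piecewise-linear x-t graph the path length is Σ|Δx|.
0–2 s: |Δx| = |5 − -12| = 17 cm
2–5 s: |Δx| = |-7 − 5| = 12 cm
5–7 s: |Δx| = |11 − -7| = 18 cm
Total path = 47 cm; average speed = 47/7 = 47/7 cm/s.

47/7 cm/s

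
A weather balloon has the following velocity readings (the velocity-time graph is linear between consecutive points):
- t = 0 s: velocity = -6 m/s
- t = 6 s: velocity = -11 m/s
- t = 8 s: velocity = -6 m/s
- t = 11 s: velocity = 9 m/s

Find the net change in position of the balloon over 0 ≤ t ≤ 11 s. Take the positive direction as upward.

-63.5 m

Net displacement equals the area under the velocity-time graph (areas below the axis count negative).
0–6 s: ½(-6 + -11)(6) = -51 m
6–8 s: ½(-11 + -6)(2) = -17 m
8–11 s: ½(-6 + 9)(3) = 4.5 m
Net displacement = -63.5 m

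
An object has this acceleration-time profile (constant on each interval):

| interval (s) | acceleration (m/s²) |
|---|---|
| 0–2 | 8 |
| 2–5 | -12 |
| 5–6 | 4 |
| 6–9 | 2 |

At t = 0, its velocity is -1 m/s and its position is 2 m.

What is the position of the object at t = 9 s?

-54 m

On each constant-a segment, Δv = aΔt and Δx = v₀Δt + ½aΔt²; chain segment to segment.
0–2 s: v starts -1 m/s; Δx = -1·2 + ½·8·2² = 14 m; v ends 15 m/s.
2–5 s: v starts 15 m/s; Δx = 15·3 + ½·-12·3² = -9 m; v ends -21 m/s.
5–6 s: v starts -21 m/s; Δx = -21·1 + ½·4·1² = -19 m; v ends -17 m/s.
6–9 s: v starts -17 m/s; Δx = -17·3 + ½·2·3² = -42 m; v ends -11 m/s.
x(9) = 2 + Σ Δx = -54 m.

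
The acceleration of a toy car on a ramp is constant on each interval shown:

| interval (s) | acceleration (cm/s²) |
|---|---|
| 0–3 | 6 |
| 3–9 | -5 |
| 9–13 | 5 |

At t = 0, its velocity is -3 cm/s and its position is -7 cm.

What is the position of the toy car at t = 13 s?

-9 cm

On each constant-a segment, Δv = aΔt and Δx = v₀Δt + ½aΔt²; chain segment to segment.
0–3 s: v starts -3 cm/s; Δx = -3·3 + ½·6·3² = 18 cm; v ends 15 cm/s.
3–9 s: v starts 15 cm/s; Δx = 15·6 + ½·-5·6² = 0 cm; v ends -15 cm/s.
9–13 s: v starts -15 cm/s; Δx = -15·4 + ½·5·4² = -20 cm; v ends 5 cm/s.
x(13) = -7 + Σ Δx = -9 cm.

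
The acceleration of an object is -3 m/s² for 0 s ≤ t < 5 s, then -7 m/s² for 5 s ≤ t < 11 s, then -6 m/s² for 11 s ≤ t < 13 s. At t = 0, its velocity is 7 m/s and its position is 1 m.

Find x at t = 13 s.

-287.5 m

On each constant-a segment, Δv = aΔt and Δx = v₀Δt + ½aΔt²; chain segment to segment.
0–5 s: v starts 7 m/s; Δx = 7·5 + ½·-3·5² = -2.5 m; v ends -8 m/s.
5–11 s: v starts -8 m/s; Δx = -8·6 + ½·-7·6² = -174 m; v ends -50 m/s.
11–13 s: v starts -50 m/s; Δx = -50·2 + ½·-6·2² = -112 m; v ends -62 m/s.
x(13) = 1 + Σ Δx = -287.5 m.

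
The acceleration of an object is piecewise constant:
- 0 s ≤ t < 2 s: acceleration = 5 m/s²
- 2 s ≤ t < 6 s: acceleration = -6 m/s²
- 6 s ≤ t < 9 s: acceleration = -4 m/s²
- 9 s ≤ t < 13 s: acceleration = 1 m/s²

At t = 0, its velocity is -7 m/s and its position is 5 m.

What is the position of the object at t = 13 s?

On each constant-a segment, Δv = aΔt and Δx = v₀Δt + ½aΔt²; chain segment to segment.
0–2 s: v starts -7 m/s; Δx = -7·2 + ½·5·2² = -4 m; v ends 3 m/s.
2–6 s: v starts 3 m/s; Δx = 3·4 + ½·-6·4² = -36 m; v ends -21 m/s.
6–9 s: v starts -21 m/s; Δx = -21·3 + ½·-4·3² = -81 m; v ends -33 m/s.
9–13 s: v starts -33 m/s; Δx = -33·4 + ½·1·4² = -124 m; v ends -29 m/s.
x(13) = 5 + Σ Δx = -240 m.

-240 m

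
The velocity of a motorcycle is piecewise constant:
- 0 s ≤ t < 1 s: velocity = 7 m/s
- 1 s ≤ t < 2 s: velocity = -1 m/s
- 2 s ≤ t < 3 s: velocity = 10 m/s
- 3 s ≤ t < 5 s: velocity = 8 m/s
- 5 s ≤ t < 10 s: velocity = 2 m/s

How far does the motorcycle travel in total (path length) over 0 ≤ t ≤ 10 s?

Total distance travelled is ∫|v| dt — sum the magnitudes of each area piece.
0–1 s: |7| × 1 = 7 m
1–2 s: |-1| × 1 = 1 m
2–3 s: |10| × 1 = 10 m
3–5 s: |8| × 2 = 16 m
5–10 s: |2| × 5 = 10 m
Total distance = 44 m

44 m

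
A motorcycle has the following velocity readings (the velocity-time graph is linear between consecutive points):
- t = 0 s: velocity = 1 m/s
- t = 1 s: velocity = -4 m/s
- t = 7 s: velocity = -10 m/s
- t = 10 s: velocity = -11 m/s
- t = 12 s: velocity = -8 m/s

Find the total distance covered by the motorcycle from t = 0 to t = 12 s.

94.2 m

Distance (not displacement) is the total path length: add the absolute areas under v-t.
0–1 s: v = 0 at t = 0.2 s; triangle areas 0.1 + 1.6 = 1.7 m
1–7 s: |½(-4 + -10)(6)| = 42 m
7–10 s: |½(-10 + -11)(3)| = 31.5 m
10–12 s: |½(-11 + -8)(2)| = 19 m
Total distance = 94.2 m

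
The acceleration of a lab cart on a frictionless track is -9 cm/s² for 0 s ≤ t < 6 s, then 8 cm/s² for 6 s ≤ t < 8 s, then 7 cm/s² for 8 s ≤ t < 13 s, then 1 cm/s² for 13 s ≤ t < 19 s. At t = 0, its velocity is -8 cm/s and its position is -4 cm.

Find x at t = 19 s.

On each constant-a segment, Δv = aΔt and Δx = v₀Δt + ½aΔt²; chain segment to segment.
0–6 s: v starts -8 cm/s; Δx = -8·6 + ½·-9·6² = -210 cm; v ends -62 cm/s.
6–8 s: v starts -62 cm/s; Δx = -62·2 + ½·8·2² = -108 cm; v ends -46 cm/s.
8–13 s: v starts -46 cm/s; Δx = -46·5 + ½·7·5² = -142.5 cm; v ends -11 cm/s.
13–19 s: v starts -11 cm/s; Δx = -11·6 + ½·1·6² = -48 cm; v ends -5 cm/s.
x(19) = -4 + Σ Δx = -512.5 cm.

-512.5 cm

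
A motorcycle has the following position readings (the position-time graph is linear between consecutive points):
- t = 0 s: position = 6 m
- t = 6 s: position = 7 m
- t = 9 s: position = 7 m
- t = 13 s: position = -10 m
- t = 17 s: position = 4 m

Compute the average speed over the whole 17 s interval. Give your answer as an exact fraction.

Average speed = (total path length)/(elapsed time); on a piecewise-linear x-t graph the path length is Σ|Δx|.
0–6 s: |Δx| = |7 − 6| = 1 m
6–9 s: |Δx| = |7 − 7| = 0 m
9–13 s: |Δx| = |-10 − 7| = 17 m
13–17 s: |Δx| = |4 − -10| = 14 m
Total path = 32 m; average speed = 32/17 = 32/17 m/s.

32/17 m/s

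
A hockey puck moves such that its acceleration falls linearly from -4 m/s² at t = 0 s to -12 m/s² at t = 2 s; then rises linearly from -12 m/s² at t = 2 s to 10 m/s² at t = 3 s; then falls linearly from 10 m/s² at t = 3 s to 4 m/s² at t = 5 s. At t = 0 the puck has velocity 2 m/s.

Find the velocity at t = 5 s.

Δv equals the area under the a-t graph; then v = v₀ + Δv.
0–2 s: ½(-4 + -12)(2) = -16 m/s
2–3 s: ½(-12 + 10)(1) = -1 m/s
3–5 s: ½(10 + 4)(2) = 14 m/s
Δv = -3 m/s, so v(5) = 2 + (-3) = -1 m/s.

-1 m/s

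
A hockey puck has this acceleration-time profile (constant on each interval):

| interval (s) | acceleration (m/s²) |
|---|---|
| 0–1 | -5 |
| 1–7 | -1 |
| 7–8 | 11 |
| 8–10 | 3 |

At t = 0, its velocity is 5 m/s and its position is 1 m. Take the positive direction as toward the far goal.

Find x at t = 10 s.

1 m

On each constant-a segment, Δv = aΔt and Δx = v₀Δt + ½aΔt²; chain segment to segment.
0–1 s: v starts 5 m/s; Δx = 5·1 + ½·-5·1² = 2.5 m; v ends 0 m/s.
1–7 s: v starts 0 m/s; Δx = 0·6 + ½·-1·6² = -18 m; v ends -6 m/s.
7–8 s: v starts -6 m/s; Δx = -6·1 + ½·11·1² = -0.5 m; v ends 5 m/s.
8–10 s: v starts 5 m/s; Δx = 5·2 + ½·3·2² = 16 m; v ends 11 m/s.
x(10) = 1 + Σ Δx = 1 m.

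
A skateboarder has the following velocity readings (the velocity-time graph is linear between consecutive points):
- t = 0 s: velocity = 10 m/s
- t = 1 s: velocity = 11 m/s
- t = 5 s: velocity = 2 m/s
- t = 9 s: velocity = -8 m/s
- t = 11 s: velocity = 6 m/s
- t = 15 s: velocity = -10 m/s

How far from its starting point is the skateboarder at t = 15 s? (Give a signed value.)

Net displacement equals the area under the velocity-time graph (areas below the axis count negative).
0–1 s: ½(10 + 11)(1) = 10.5 m
1–5 s: ½(11 + 2)(4) = 26 m
5–9 s: ½(2 + -8)(4) = -12 m
9–11 s: ½(-8 + 6)(2) = -2 m
11–15 s: ½(6 + -10)(4) = -8 m
Net displacement = 14.5 m

14.5 m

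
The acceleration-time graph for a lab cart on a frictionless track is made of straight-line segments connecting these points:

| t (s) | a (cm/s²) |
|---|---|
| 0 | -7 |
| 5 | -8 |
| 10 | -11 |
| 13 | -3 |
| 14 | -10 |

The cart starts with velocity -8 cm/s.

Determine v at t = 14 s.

-120.5 cm/s

Δv equals the area under the a-t graph; then v = v₀ + Δv.
0–5 s: ½(-7 + -8)(5) = -37.5 cm/s
5–10 s: ½(-8 + -11)(5) = -47.5 cm/s
10–13 s: ½(-11 + -3)(3) = -21 cm/s
13–14 s: ½(-3 + -10)(1) = -6.5 cm/s
Δv = -112.5 cm/s, so v(14) = -8 + (-112.5) = -120.5 cm/s.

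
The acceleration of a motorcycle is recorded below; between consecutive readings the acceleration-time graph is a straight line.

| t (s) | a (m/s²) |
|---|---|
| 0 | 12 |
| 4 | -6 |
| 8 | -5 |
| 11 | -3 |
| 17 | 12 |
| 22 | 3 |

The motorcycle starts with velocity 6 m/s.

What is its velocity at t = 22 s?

48.5 m/s

Δv equals the area under the a-t graph; then v = v₀ + Δv.
0–4 s: ½(12 + -6)(4) = 12 m/s
4–8 s: ½(-6 + -5)(4) = -22 m/s
8–11 s: ½(-5 + -3)(3) = -12 m/s
11–17 s: ½(-3 + 12)(6) = 27 m/s
17–22 s: ½(12 + 3)(5) = 37.5 m/s
Δv = 42.5 m/s, so v(22) = 6 + (42.5) = 48.5 m/s.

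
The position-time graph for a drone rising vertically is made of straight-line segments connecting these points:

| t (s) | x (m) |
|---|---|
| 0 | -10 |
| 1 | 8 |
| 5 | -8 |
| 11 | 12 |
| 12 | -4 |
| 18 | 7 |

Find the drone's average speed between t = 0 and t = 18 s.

Average speed = (total path length)/(elapsed time); on a piecewise-linear x-t graph the path length is Σ|Δx|.
0–1 s: |Δx| = |8 − -10| = 18 m
1–5 s: |Δx| = |-8 − 8| = 16 m
5–11 s: |Δx| = |12 − -8| = 20 m
11–12 s: |Δx| = |-4 − 12| = 16 m
12–18 s: |Δx| = |7 − -4| = 11 m
Total path = 81 m; average speed = 81/18 = 4.5 m/s.

4.5 m/s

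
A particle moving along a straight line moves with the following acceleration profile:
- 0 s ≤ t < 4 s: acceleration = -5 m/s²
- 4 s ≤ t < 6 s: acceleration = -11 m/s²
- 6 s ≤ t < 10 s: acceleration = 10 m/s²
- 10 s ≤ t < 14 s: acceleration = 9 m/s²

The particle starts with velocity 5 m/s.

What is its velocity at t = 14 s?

39 m/s

Δv equals the area under the a-t graph; then v = v₀ + Δv.
0–4 s: -5 × 4 = -20 m/s
4–6 s: -11 × 2 = -22 m/s
6–10 s: 10 × 4 = 40 m/s
10–14 s: 9 × 4 = 36 m/s
Δv = 34 m/s, so v(14) = 5 + (34) = 39 m/s.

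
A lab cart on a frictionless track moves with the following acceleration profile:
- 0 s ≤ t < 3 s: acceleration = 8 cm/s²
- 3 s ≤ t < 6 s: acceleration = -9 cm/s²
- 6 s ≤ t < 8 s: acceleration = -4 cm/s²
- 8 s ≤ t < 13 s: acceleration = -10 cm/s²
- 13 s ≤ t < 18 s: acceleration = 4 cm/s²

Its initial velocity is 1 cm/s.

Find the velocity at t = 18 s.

-40 cm/s

Δv equals the area under the a-t graph; then v = v₀ + Δv.
0–3 s: 8 × 3 = 24 cm/s
3–6 s: -9 × 3 = -27 cm/s
6–8 s: -4 × 2 = -8 cm/s
8–13 s: -10 × 5 = -50 cm/s
13–18 s: 4 × 5 = 20 cm/s
Δv = -41 cm/s, so v(18) = 1 + (-41) = -40 cm/s.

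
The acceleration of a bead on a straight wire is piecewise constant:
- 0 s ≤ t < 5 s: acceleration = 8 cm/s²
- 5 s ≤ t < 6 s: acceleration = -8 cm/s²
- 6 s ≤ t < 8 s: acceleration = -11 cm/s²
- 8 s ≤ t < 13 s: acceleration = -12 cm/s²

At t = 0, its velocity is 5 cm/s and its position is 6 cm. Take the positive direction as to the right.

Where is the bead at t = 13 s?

On each constant-a segment, Δv = aΔt and Δx = v₀Δt + ½aΔt²; chain segment to segment.
0–5 s: v starts 5 cm/s; Δx = 5·5 + ½·8·5² = 125 cm; v ends 45 cm/s.
5–6 s: v starts 45 cm/s; Δx = 45·1 + ½·-8·1² = 41 cm; v ends 37 cm/s.
6–8 s: v starts 37 cm/s; Δx = 37·2 + ½·-11·2² = 52 cm; v ends 15 cm/s.
8–13 s: v starts 15 cm/s; Δx = 15·5 + ½·-12·5² = -75 cm; v ends -45 cm/s.
x(13) = 6 + Σ Δx = 149 cm.

149 cm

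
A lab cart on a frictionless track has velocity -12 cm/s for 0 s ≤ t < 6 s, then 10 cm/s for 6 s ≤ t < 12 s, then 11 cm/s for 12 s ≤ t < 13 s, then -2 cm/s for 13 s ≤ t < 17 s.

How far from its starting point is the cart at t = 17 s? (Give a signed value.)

Displacement is the signed area under the v-t curve.
0–6 s: -12 × 6 = -72 cm
6–12 s: 10 × 6 = 60 cm
12–13 s: 11 × 1 = 11 cm
13–17 s: -2 × 4 = -8 cm
Net displacement = -9 cm

-9 cm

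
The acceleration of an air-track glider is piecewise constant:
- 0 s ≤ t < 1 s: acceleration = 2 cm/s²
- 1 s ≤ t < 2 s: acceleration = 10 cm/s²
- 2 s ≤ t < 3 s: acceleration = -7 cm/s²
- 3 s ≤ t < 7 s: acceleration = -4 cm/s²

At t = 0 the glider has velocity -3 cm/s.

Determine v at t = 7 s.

Δv equals the area under the a-t graph; then v = v₀ + Δv.
0–1 s: 2 × 1 = 2 cm/s
1–2 s: 10 × 1 = 10 cm/s
2–3 s: -7 × 1 = -7 cm/s
3–7 s: -4 × 4 = -16 cm/s
Δv = -11 cm/s, so v(7) = -3 + (-11) = -14 cm/s.

-14 cm/s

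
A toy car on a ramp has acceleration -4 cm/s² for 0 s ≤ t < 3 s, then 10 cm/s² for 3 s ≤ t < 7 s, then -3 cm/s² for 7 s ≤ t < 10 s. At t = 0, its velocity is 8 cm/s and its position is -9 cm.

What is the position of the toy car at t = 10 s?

155.5 cm

On each constant-a segment, Δv = aΔt and Δx = v₀Δt + ½aΔt²; chain segment to segment.
0–3 s: v starts 8 cm/s; Δx = 8·3 + ½·-4·3² = 6 cm; v ends -4 cm/s.
3–7 s: v starts -4 cm/s; Δx = -4·4 + ½·10·4² = 64 cm; v ends 36 cm/s.
7–10 s: v starts 36 cm/s; Δx = 36·3 + ½·-3·3² = 94.5 cm; v ends 27 cm/s.
x(10) = -9 + Σ Δx = 155.5 cm.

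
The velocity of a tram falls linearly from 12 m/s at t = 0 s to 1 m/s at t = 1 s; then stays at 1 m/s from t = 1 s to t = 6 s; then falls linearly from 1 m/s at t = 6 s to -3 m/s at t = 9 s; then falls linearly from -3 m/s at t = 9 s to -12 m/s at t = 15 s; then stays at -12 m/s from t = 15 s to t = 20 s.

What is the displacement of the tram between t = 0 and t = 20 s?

Displacement is the signed area under the v-t curve.
0–1 s: ½(12 + 1)(1) = 6.5 m
1–6 s: 1 × 5 = 5 m
6–9 s: ½(1 + -3)(3) = -3 m
9–15 s: ½(-3 + -12)(6) = -45 m
15–20 s: -12 × 5 = -60 m
Net displacement = -96.5 m

-96.5 m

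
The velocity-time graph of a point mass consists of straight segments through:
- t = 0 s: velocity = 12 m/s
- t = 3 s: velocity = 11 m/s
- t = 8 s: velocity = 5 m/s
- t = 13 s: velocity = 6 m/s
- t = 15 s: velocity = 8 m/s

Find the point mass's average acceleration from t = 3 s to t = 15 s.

Average acceleration = Δv/Δt = (8 − 11)/(15 − 3) = -0.25 m/s².

-0.25 m/s²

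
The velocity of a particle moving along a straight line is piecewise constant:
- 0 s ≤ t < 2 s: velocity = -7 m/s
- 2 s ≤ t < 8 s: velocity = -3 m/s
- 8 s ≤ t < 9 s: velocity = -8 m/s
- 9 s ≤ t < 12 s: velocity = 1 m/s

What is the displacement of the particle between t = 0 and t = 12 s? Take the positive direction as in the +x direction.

-37 m

Displacement is the signed area under the v-t curve.
0–2 s: -7 × 2 = -14 m
2–8 s: -3 × 6 = -18 m
8–9 s: -8 × 1 = -8 m
9–12 s: 1 × 3 = 3 m
Net displacement = -37 m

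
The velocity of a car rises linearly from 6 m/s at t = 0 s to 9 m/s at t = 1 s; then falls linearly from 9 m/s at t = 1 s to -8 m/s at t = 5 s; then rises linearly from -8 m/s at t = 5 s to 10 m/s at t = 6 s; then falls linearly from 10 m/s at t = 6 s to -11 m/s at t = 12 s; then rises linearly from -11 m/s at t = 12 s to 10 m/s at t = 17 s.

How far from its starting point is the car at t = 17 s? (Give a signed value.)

5 m

Displacement is the signed area under the v-t curve.
0–1 s: ½(6 + 9)(1) = 7.5 m
1–5 s: ½(9 + -8)(4) = 2 m
5–6 s: ½(-8 + 10)(1) = 1 m
6–12 s: ½(10 + -11)(6) = -3 m
12–17 s: ½(-11 + 10)(5) = -2.5 m
Net displacement = 5 m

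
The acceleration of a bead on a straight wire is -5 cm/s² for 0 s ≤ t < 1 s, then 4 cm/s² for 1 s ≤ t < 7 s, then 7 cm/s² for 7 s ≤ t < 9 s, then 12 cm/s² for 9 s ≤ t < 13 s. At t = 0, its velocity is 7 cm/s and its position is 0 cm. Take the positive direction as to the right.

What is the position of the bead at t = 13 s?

410.5 cm

On each constant-a segment, Δv = aΔt and Δx = v₀Δt + ½aΔt²; chain segment to segment.
0–1 s: v starts 7 cm/s; Δx = 7·1 + ½·-5·1² = 4.5 cm; v ends 2 cm/s.
1–7 s: v starts 2 cm/s; Δx = 2·6 + ½·4·6² = 84 cm; v ends 26 cm/s.
7–9 s: v starts 26 cm/s; Δx = 26·2 + ½·7·2² = 66 cm; v ends 40 cm/s.
9–13 s: v starts 40 cm/s; Δx = 40·4 + ½·12·4² = 256 cm; v ends 88 cm/s.
x(13) = 0 + Σ Δx = 410.5 cm.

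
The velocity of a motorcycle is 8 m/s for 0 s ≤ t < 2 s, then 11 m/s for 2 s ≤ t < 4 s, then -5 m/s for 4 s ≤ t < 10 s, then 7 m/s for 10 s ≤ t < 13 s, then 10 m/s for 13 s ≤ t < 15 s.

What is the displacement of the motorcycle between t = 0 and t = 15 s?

Displacement is the signed area under the v-t curve.
0–2 s: 8 × 2 = 16 m
2–4 s: 11 × 2 = 22 m
4–10 s: -5 × 6 = -30 m
10–13 s: 7 × 3 = 21 m
13–15 s: 10 × 2 = 20 m
Net displacement = 49 m

49 m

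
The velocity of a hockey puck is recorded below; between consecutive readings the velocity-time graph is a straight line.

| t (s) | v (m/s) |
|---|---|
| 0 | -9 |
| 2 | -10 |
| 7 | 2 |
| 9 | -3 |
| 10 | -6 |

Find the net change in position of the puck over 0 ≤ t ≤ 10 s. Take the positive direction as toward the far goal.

Displacement is the signed area under the v-t curve.
0–2 s: ½(-9 + -10)(2) = -19 m
2–7 s: ½(-10 + 2)(5) = -20 m
7–9 s: ½(2 + -3)(2) = -1 m
9–10 s: ½(-3 + -6)(1) = -4.5 m
Net displacement = -44.5 m

-44.5 m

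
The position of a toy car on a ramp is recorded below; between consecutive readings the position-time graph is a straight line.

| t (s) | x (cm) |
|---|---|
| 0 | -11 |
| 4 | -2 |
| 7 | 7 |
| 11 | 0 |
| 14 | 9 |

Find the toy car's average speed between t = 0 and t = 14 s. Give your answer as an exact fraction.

Average speed = (total path length)/(elapsed time); on a piecewise-linear x-t graph the path length is Σ|Δx|.
0–4 s: |Δx| = |-2 − -11| = 9 cm
4–7 s: |Δx| = |7 − -2| = 9 cm
7–11 s: |Δx| = |0 − 7| = 7 cm
11–14 s: |Δx| = |9 − 0| = 9 cm
Total path = 34 cm; average speed = 34/14 = 17/7 cm/s.

17/7 cm/s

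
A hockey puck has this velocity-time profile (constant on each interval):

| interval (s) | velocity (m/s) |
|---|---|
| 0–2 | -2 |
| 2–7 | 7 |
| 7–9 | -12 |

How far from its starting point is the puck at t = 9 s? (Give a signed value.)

7 m

Displacement is the signed area under the v-t curve.
0–2 s: -2 × 2 = -4 m
2–7 s: 7 × 5 = 35 m
7–9 s: -12 × 2 = -24 m
Net displacement = 7 m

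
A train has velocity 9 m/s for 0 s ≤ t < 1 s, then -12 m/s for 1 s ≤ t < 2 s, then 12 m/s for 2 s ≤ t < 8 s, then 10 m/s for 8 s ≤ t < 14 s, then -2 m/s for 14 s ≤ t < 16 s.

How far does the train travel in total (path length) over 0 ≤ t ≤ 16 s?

157 m

Total distance travelled is ∫|v| dt — sum the magnitudes of each area piece.
0–1 s: |9| × 1 = 9 m
1–2 s: |-12| × 1 = 12 m
2–8 s: |12| × 6 = 72 m
8–14 s: |10| × 6 = 60 m
14–16 s: |-2| × 2 = 4 m
Total distance = 157 m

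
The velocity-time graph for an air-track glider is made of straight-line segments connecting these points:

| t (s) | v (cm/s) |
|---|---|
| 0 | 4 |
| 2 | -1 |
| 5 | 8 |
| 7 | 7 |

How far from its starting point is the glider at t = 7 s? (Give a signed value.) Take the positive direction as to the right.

28.5 cm

Displacement is the signed area under the v-t curve.
0–2 s: ½(4 + -1)(2) = 3 cm
2–5 s: ½(-1 + 8)(3) = 10.5 cm
5–7 s: ½(8 + 7)(2) = 15 cm
Net displacement = 28.5 cm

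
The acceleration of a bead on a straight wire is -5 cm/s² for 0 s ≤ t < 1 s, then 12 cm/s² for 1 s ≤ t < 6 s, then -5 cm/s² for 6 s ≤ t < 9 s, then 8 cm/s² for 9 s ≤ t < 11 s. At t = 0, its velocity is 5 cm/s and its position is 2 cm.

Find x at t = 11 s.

418 cm

On each constant-a segment, Δv = aΔt and Δx = v₀Δt + ½aΔt²; chain segment to segment.
0–1 s: v starts 5 cm/s; Δx = 5·1 + ½·-5·1² = 2.5 cm; v ends 0 cm/s.
1–6 s: v starts 0 cm/s; Δx = 0·5 + ½·12·5² = 150 cm; v ends 60 cm/s.
6–9 s: v starts 60 cm/s; Δx = 60·3 + ½·-5·3² = 157.5 cm; v ends 45 cm/s.
9–11 s: v starts 45 cm/s; Δx = 45·2 + ½·8·2² = 106 cm; v ends 61 cm/s.
x(11) = 2 + Σ Δx = 418 cm.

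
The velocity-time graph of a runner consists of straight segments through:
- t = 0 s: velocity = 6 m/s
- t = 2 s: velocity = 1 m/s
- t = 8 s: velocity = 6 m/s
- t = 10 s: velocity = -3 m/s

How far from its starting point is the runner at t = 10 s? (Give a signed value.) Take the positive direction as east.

Net displacement equals the area under the velocity-time graph (areas below the axis count negative).
0–2 s: ½(6 + 1)(2) = 7 m
2–8 s: ½(1 + 6)(6) = 21 m
8–10 s: ½(6 + -3)(2) = 3 m
Net displacement = 31 m

31 m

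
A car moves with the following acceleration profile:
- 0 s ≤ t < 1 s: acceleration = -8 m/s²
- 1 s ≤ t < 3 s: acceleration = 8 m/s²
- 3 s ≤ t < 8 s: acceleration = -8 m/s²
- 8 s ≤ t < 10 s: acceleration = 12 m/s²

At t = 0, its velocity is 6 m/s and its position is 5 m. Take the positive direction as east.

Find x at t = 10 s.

On each constant-a segment, Δv = aΔt and Δx = v₀Δt + ½aΔt²; chain segment to segment.
0–1 s: v starts 6 m/s; Δx = 6·1 + ½·-8·1² = 2 m; v ends -2 m/s.
1–3 s: v starts -2 m/s; Δx = -2·2 + ½·8·2² = 12 m; v ends 14 m/s.
3–8 s: v starts 14 m/s; Δx = 14·5 + ½·-8·5² = -30 m; v ends -26 m/s.
8–10 s: v starts -26 m/s; Δx = -26·2 + ½·12·2² = -28 m; v ends -2 m/s.
x(10) = 5 + Σ Δx = -39 m.

-39 m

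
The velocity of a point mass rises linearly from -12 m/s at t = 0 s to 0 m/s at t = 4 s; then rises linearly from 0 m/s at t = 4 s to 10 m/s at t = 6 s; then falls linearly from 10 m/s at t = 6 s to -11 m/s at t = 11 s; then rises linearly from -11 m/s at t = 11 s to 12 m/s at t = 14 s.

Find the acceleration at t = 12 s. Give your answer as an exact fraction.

Acceleration is the slope of the v-t graph on 11–14 s: (12 − -11)/(14 − 11) = 23/3 m/s².

23/3 m/s²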